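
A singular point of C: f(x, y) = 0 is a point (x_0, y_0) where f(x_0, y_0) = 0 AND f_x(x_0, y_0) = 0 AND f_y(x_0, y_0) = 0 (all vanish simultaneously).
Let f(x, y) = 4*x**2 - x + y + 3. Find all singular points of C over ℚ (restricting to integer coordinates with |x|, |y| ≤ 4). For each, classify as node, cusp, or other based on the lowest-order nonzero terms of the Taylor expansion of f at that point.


No singular points in the scanned grid; C is smooth there.

Compute partial derivatives:
  f_x = 8*x - 1.
  f_y = 1.
f_y = 1 is a nonzero constant, so f_y never vanishes: no point (x, y) can satisfy f = f_x = f_y = 0. In particular no (x, y) ∈ {−4, ..., 4}² is singular; the curve is smooth.


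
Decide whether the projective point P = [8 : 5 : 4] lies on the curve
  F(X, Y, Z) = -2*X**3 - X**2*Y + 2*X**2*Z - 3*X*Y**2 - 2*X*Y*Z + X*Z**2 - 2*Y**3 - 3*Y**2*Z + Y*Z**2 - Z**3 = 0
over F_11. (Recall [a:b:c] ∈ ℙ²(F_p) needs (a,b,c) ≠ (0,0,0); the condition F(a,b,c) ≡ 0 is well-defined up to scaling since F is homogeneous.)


F(8,5,4) ≡ 9 (mod 11); P is NOT on the curve.

Evaluate F(8, 5, 4) term-by-term (mod 11).
  -2*X**3 ↦ -2·512·1·1 = -1024
  -X**2*Y ↦ -1·64·5·1 = -320
  2*X**2*Z ↦ 2·64·1·4 = 512
  -3*X*Y**2 ↦ -3·8·25·1 = -600
  -2*X*Y*Z ↦ -2·8·5·4 = -320
  X*Z**2 ↦ 1·8·1·16 = 128
  -2*Y**3 ↦ -2·1·125·1 = -250
  -3*Y**2*Z ↦ -3·1·25·4 = -300
  Y*Z**2 ↦ 1·1·5·16 = 80
  -Z**3 ↦ -1·1·1·64 = -64
Sum: F(8, 5, 4) = (-1024) + (-320) + (512) + (-600) + (-320) + (128) + (-250) + (-300) + (80) + (-64) = -2158.
Reducing mod 11: -2158 ≡ 9 (mod 11).
Since F(a, b, c) ≡ 9 ≠ 0 (mod 11), P does NOT lie on the curve.


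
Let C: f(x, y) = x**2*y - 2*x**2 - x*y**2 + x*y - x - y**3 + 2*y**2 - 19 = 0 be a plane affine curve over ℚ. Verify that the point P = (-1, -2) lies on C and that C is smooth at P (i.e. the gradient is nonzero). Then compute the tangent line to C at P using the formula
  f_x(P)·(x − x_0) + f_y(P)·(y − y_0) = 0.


Tangent line at P: x - 24*y - 47 = 0.

Step 1: f(-1, -2) = 0, so P lies on C.
Step 2: partial derivatives
  f_x(x, y) = 2*x*y - 4*x - y**2 + y - 1, f_y(x, y) = x**2 - 2*x*y + x - 3*y**2 + 4*y.
  f_x(P) = 1, f_y(P) = -24 (gradient nonzero, so P is smooth).
Step 3: tangent line at P: 1·(x − -1) + -24·(y − -2) = 0.
Expanding: x - 24*y - 47 = 0.


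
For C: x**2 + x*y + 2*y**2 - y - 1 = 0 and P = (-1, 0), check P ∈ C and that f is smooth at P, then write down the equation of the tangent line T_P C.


Tangent line at P: -2*x - 2*y - 2 = 0.

Step 1: f(-1, 0) = 0, so P lies on C.
Step 2: partial derivatives
  f_x(x, y) = 2*x + y, f_y(x, y) = x + 4*y - 1.
  f_x(P) = -2, f_y(P) = -2 (gradient nonzero, so P is smooth).
Step 3: tangent line at P: -2·(x − -1) + -2·(y − 0) = 0.
Expanding: -2*x - 2*y - 2 = 0.


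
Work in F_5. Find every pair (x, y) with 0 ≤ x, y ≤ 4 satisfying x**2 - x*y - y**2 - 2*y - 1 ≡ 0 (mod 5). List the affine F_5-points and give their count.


Affine F_5-points: {(0, 4), (1, 0), (1, 2), (4, 0), (4, 4)}; count = 5.

For each of the 25 pairs (x, y) ∈ F_5², evaluate f(x, y) mod 5. Record the zeros.
  x = 0: [0↦4, 1↦1, 2↦1, 3↦4, 4↦0]  zeros at y ∈ {4}
  x = 1: [0↦0, 1↦1, 2↦0, 3↦2, 4↦2]  zeros at y ∈ {0, 2}
  x = 2: [0↦3, 1↦3, 2↦1, 3↦2, 4↦1]  zeros at y ∈ ∅
  x = 3: [0↦3, 1↦2, 2↦4, 3↦4, 4↦2]  zeros at y ∈ ∅
  x = 4: [0↦0, 1↦3, 2↦4, 3↦3, 4↦0]  zeros at y ∈ {0, 4}
Collecting zeros: affine points = {(0, 4), (1, 0), (1, 2), (4, 0), (4, 4)}.
Total count |C(F_5)_aff| = 5.


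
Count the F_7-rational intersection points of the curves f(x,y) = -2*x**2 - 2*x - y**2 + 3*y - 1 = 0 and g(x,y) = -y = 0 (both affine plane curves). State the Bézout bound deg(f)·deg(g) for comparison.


Common zeros: ∅; count = 0; Bézout bound = 2.

deg(f) = 2, deg(g) = 1, so Bézout bound = 2.
Scan x ∈ F_7. For each x, list the y ∈ F_7 with f(x, y) ≡ 0 and those with g(x, y) ≡ 0 (mod 7); the common zeros in that column are the intersection.
  x = 0: f ≡ 0 at y ∈ ∅; g ≡ 0 at y ∈ {0}; common: ∅.
  x = 1: f ≡ 0 at y ∈ ∅; g ≡ 0 at y ∈ {0}; common: ∅.
  x = 2: f ≡ 0 at y ∈ ∅; g ≡ 0 at y ∈ {0}; common: ∅.
  x = 3: f ≡ 0 at y ∈ {5}; g ≡ 0 at y ∈ {0}; common: ∅.
  x = 4: f ≡ 0 at y ∈ ∅; g ≡ 0 at y ∈ {0}; common: ∅.
  x = 5: f ≡ 0 at y ∈ ∅; g ≡ 0 at y ∈ {0}; common: ∅.
  x = 6: f ≡ 0 at y ∈ ∅; g ≡ 0 at y ∈ {0}; common: ∅.
Collecting: common zeros = ∅, so the count is 0.
Comparison with the Bézout bound: 0 ≤ 2 = deg(f)·deg(g), as expected for curves with no common component (the affine F_7-count falls short of the bound because intersections may lie at infinity, over extension fields, or carry multiplicity).


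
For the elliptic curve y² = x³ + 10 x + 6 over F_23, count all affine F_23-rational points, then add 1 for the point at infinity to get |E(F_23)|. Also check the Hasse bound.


Affine points = {(0, 11), (0, 12), (4, 8), (4, 15), (6, 11), (6, 12), (8, 0), (10, 5), (10, 18), (15, 9), (15, 14), (17, 11), (17, 12), (20, 8), (20, 15), (21, 1), (21, 22), (22, 8), (22, 15)}; affine count = 19; |E(F_23)| = 20.

Discriminant check: Δ ∝ 4a³ + 27b² = 4·10³ + 27·6² = 4·1000 + 27·36 ≡ 4 (mod 23). Nonzero ⇒ E is nonsingular.
For each x ∈ F_23, compute rhs = x³ + 10·x + 6 mod 23, then count y ∈ F_23 with y² ≡ rhs.
  x = 0: rhs = 6, matching y values: 11, 12 (2 points).
  x = 1: rhs = 17, matching y values: none (0 points).
  x = 2: rhs = 11, matching y values: none (0 points).
  x = 3: rhs = 17, matching y values: none (0 points).
  x = 4: rhs = 18, matching y values: 8, 15 (2 points).
  x = 5: rhs = 20, matching y values: none (0 points).
  x = 6: rhs = 6, matching y values: 11, 12 (2 points).
  x = 7: rhs = 5, matching y values: none (0 points).
  x = 8: rhs = 0, matching y values: 0 (1 points).
  x = 9: rhs = 20, matching y values: none (0 points).
  x = 10: rhs = 2, matching y values: 5, 18 (2 points).
  x = 11: rhs = 21, matching y values: none (0 points).
  x = 12: rhs = 14, matching y values: none (0 points).
  x = 13: rhs = 10, matching y values: none (0 points).
  x = 14: rhs = 15, matching y values: none (0 points).
  x = 15: rhs = 12, matching y values: 9, 14 (2 points).
  x = 16: rhs = 7, matching y values: none (0 points).
  x = 17: rhs = 6, matching y values: 11, 12 (2 points).
  x = 18: rhs = 15, matching y values: none (0 points).
  x = 19: rhs = 17, matching y values: none (0 points).
  x = 20: rhs = 18, matching y values: 8, 15 (2 points).
  x = 21: rhs = 1, matching y values: 1, 22 (2 points).
  x = 22: rhs = 18, matching y values: 8, 15 (2 points).
Total affine count: 19.
Full point count |E(F_23)| = 19 + 1 = 20.
Hasse bound: |20 − (23+1)| = |-4| = 4 ≤ 2√23 ≈ 9.5917 ✓.


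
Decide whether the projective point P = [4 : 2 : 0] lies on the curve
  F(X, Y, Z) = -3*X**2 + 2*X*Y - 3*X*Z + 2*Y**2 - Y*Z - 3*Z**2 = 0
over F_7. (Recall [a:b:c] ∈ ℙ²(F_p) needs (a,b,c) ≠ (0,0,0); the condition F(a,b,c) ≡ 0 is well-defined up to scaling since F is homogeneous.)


F(4,2,0) ≡ 4 (mod 7); P is NOT on the curve.

Evaluate F(4, 2, 0) term-by-term (mod 7).
  -3*X**2 ↦ -3·16·1·1 = -48
  2*X*Y ↦ 2·4·2·1 = 16
  -3*X*Z ↦ -3·4·1·0 = 0
  2*Y**2 ↦ 2·1·4·1 = 8
  -Y*Z ↦ -1·1·2·0 = 0
  -3*Z**2 ↦ -3·1·1·0 = 0
Sum: F(4, 2, 0) = (-48) + (16) + (0) + (8) + (0) + (0) = -24.
Reducing mod 7: -24 ≡ 4 (mod 7).
Since F(a, b, c) ≡ 4 ≠ 0 (mod 7), P does NOT lie on the curve.


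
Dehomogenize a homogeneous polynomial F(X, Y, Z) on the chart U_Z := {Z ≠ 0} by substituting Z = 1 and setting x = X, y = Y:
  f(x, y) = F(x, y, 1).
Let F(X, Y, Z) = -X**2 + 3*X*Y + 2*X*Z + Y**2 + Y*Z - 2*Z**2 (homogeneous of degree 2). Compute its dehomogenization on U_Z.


f(x, y) = -x**2 + 3*x*y + 2*x + y**2 + y - 2

On U_Z we set Z = 1. Each monomial c·X^i·Y^j·Z^k in F becomes c·x^i·y^j·1^k = c·x^i·y^j.
Substituting Z = 1: F(X, Y, 1) = -x**2 + 3*x*y + 2*x + y**2 + y - 2.
Note: deg(f) ≤ deg(F) = 2; strict inequality happens when F is divisible by Z (lost terms).


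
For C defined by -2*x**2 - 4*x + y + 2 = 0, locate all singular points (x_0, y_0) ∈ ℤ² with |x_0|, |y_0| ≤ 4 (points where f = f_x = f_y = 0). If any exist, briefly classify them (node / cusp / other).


No singular points in the scanned grid; C is smooth there.

Compute partial derivatives:
  f_x = -4*x - 4.
  f_y = 1.
f_y = 1 is a nonzero constant, so f_y never vanishes: no point (x, y) can satisfy f = f_x = f_y = 0. In particular no (x, y) ∈ {−4, ..., 4}² is singular; the curve is smooth.


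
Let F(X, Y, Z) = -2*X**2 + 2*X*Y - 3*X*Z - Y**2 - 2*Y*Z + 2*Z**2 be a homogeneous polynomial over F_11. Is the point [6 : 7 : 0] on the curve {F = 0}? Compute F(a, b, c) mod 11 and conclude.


F(6,7,0) ≡ 7 (mod 11); P is NOT on the curve.

Evaluate F(6, 7, 0) term-by-term (mod 11).
  -2*X**2 ↦ -2·36·1·1 = -72
  2*X*Y ↦ 2·6·7·1 = 84
  -3*X*Z ↦ -3·6·1·0 = 0
  -Y**2 ↦ -1·1·49·1 = -49
  -2*Y*Z ↦ -2·1·7·0 = 0
  2*Z**2 ↦ 2·1·1·0 = 0
Sum: F(6, 7, 0) = (-72) + (84) + (0) + (-49) + (0) + (0) = -37.
Reducing mod 11: -37 ≡ 7 (mod 11).
Since F(a, b, c) ≡ 7 ≠ 0 (mod 11), P does NOT lie on the curve.


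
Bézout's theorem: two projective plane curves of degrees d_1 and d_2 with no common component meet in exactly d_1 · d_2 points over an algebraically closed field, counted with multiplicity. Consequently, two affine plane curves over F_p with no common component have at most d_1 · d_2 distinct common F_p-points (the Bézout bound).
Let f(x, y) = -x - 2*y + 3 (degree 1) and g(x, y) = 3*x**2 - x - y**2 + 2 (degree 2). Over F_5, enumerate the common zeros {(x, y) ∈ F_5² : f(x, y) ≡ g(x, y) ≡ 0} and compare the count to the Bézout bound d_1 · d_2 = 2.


Common zeros: ∅; count = 0; Bézout bound = 2.

deg(f) = 1, deg(g) = 2, so Bézout bound = 2.
Scan x ∈ F_5. For each x, list the y ∈ F_5 with f(x, y) ≡ 0 and those with g(x, y) ≡ 0 (mod 5); the common zeros in that column are the intersection.
  x = 0: f ≡ 0 at y ∈ {4}; g ≡ 0 at y ∈ ∅; common: ∅.
  x = 1: f ≡ 0 at y ∈ {1}; g ≡ 0 at y ∈ {2, 3}; common: ∅.
  x = 2: f ≡ 0 at y ∈ {3}; g ≡ 0 at y ∈ ∅; common: ∅.
  x = 3: f ≡ 0 at y ∈ {0}; g ≡ 0 at y ∈ {1, 4}; common: ∅.
  x = 4: f ≡ 0 at y ∈ {2}; g ≡ 0 at y ∈ {1, 4}; common: ∅.
Collecting: common zeros = ∅, so the count is 0.
Comparison with the Bézout bound: 0 ≤ 2 = deg(f)·deg(g), as expected for curves with no common component (the affine F_5-count falls short of the bound because intersections may lie at infinity, over extension fields, or carry multiplicity).


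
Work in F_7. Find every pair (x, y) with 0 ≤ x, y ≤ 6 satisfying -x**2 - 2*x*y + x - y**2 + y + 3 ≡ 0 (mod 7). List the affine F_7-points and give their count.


Affine F_7-points: ∅; count = 0.

For each of the 49 pairs (x, y) ∈ F_7², evaluate f(x, y) mod 7. Record the zeros.
  x = 0: [0↦3, 1↦3, 2↦1, 3↦4, 4↦5, 5↦4, 6↦1]  zeros at y ∈ ∅
  x = 1: [0↦3, 1↦1, 2↦4, 3↦5, 4↦4, 5↦1, 6↦3]  zeros at y ∈ ∅
  x = 2: [0↦1, 1↦4, 2↦5, 3↦4, 4↦1, 5↦3, 6↦3]  zeros at y ∈ ∅
  x = 3: [0↦4, 1↦5, 2↦4, 3↦1, 4↦3, 5↦3, 6↦1]  zeros at y ∈ ∅
  x = 4: [0↦5, 1↦4, 2↦1, 3↦3, 4↦3, 5↦1, 6↦4]  zeros at y ∈ ∅
  x = 5: [0↦4, 1↦1, 2↦3, 3↦3, 4↦1, 5↦4, 6↦5]  zeros at y ∈ ∅
  x = 6: [0↦1, 1↦3, 2↦3, 3↦1, 4↦4, 5↦5, 6↦4]  zeros at y ∈ ∅
Collecting zeros: affine points = ∅.
Total count |C(F_7)_aff| = 0.


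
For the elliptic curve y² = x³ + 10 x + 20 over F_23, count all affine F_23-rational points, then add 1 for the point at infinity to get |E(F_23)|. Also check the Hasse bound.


Affine points = {(1, 10), (1, 13), (2, 5), (2, 18), (3, 10), (3, 13), (4, 3), (4, 20), (10, 4), (10, 19), (11, 9), (11, 14), (13, 1), (13, 22), (14, 11), (14, 12), (15, 7), (15, 16), (18, 11), (18, 12), (19, 10), (19, 13), (20, 3), (20, 20), (22, 3), (22, 20)}; affine count = 26; |E(F_23)| = 27.

Discriminant check: Δ ∝ 4a³ + 27b² = 4·10³ + 27·20² = 4·1000 + 27·400 ≡ 11 (mod 23). Nonzero ⇒ E is nonsingular.
For each x ∈ F_23, compute rhs = x³ + 10·x + 20 mod 23, then count y ∈ F_23 with y² ≡ rhs.
  x = 0: rhs = 20, matching y values: none (0 points).
  x = 1: rhs = 8, matching y values: 10, 13 (2 points).
  x = 2: rhs = 2, matching y values: 5, 18 (2 points).
  x = 3: rhs = 8, matching y values: 10, 13 (2 points).
  x = 4: rhs = 9, matching y values: 3, 20 (2 points).
  x = 5: rhs = 11, matching y values: none (0 points).
  x = 6: rhs = 20, matching y values: none (0 points).
  x = 7: rhs = 19, matching y values: none (0 points).
  x = 8: rhs = 14, matching y values: none (0 points).
  x = 9: rhs = 11, matching y values: none (0 points).
  x = 10: rhs = 16, matching y values: 4, 19 (2 points).
  x = 11: rhs = 12, matching y values: 9, 14 (2 points).
  x = 12: rhs = 5, matching y values: none (0 points).
  x = 13: rhs = 1, matching y values: 1, 22 (2 points).
  x = 14: rhs = 6, matching y values: 11, 12 (2 points).
  x = 15: rhs = 3, matching y values: 7, 16 (2 points).
  x = 16: rhs = 21, matching y values: none (0 points).
  x = 17: rhs = 20, matching y values: none (0 points).
  x = 18: rhs = 6, matching y values: 11, 12 (2 points).
  x = 19: rhs = 8, matching y values: 10, 13 (2 points).
  x = 20: rhs = 9, matching y values: 3, 20 (2 points).
  x = 21: rhs = 15, matching y values: none (0 points).
  x = 22: rhs = 9, matching y values: 3, 20 (2 points).
Total affine count: 26.
Full point count |E(F_23)| = 26 + 1 = 27.
Hasse bound: |27 − (23+1)| = |3| = 3 ≤ 2√23 ≈ 9.5917 ✓.


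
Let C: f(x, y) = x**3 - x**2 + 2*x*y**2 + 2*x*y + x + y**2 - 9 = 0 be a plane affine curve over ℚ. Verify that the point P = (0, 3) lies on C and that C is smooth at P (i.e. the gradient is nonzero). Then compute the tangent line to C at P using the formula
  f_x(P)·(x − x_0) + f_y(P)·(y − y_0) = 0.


Tangent line at P: 25*x + 6*y - 18 = 0.

Step 1: f(0, 3) = 0, so P lies on C.
Step 2: partial derivatives
  f_x(x, y) = 3*x**2 - 2*x + 2*y**2 + 2*y + 1, f_y(x, y) = 4*x*y + 2*x + 2*y.
  f_x(P) = 25, f_y(P) = 6 (gradient nonzero, so P is smooth).
Step 3: tangent line at P: 25·(x − 0) + 6·(y − 3) = 0.
Expanding: 25*x + 6*y - 18 = 0.


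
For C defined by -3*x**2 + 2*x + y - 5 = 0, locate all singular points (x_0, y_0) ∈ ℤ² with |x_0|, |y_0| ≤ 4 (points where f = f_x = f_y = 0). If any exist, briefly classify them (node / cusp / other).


No singular points in the scanned grid; C is smooth there.

Compute partial derivatives:
  f_x = 2 - 6*x.
  f_y = 1.
f_y = 1 is a nonzero constant, so f_y never vanishes: no point (x, y) can satisfy f = f_x = f_y = 0. In particular no (x, y) ∈ {−4, ..., 4}² is singular; the curve is smooth.


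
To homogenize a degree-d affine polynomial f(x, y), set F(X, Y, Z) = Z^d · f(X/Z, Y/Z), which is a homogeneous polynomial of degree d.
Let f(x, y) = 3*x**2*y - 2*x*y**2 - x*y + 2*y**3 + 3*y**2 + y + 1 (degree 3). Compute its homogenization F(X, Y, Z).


F(X, Y, Z) = 3*X**2*Y - 2*X*Y**2 - X*Y*Z + 2*Y**3 + 3*Y**2*Z + Y*Z**2 + Z**3

deg(f) = 3.
Substitute x = X/Z, y = Y/Z into f, then multiply by Z^3.
  monomial 3·x^2·y^1 ↦ 3·X^2·Y^1·Z^0.
  monomial -2·x^1·y^2 ↦ -2·X^1·Y^2·Z^0.
  monomial -1·x^1·y^1 ↦ -1·X^1·Y^1·Z^1.
  monomial 2·x^0·y^3 ↦ 2·X^0·Y^3·Z^0.
  monomial 3·x^0·y^2 ↦ 3·X^0·Y^2·Z^1.
  monomial 1·x^0·y^1 ↦ 1·X^0·Y^1·Z^2.
  monomial 1·x^0·y^0 ↦ 1·X^0·Y^0·Z^3.
Collecting: F(X, Y, Z) = 3*X**2*Y - 2*X*Y**2 - X*Y*Z + 2*Y**3 + 3*Y**2*Z + Y*Z**2 + Z**3.


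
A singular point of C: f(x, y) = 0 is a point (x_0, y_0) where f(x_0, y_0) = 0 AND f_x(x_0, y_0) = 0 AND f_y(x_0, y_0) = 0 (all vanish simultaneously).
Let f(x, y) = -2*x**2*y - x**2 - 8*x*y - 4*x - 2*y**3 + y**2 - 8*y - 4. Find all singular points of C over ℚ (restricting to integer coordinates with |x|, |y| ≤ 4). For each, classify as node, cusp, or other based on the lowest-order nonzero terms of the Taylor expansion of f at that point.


Singular points: {(-2, 0)}; classification: node.

Compute partial derivatives:
  f_x = -4*x*y - 2*x - 8*y - 4.
  f_y = -2*x**2 - 8*x - 6*y**2 + 2*y - 8.
Scan x_0 ∈ {−4, ..., 4}. For each x_0, f_y(x_0, y) is a polynomial in y; find its integer roots y ∈ {−4, ..., 4}, then test f_x and f at those candidates.
  x = -4: f_y(-4, y) = -6*y**2 + 2*y - 8; no integer root y with |y| ≤ 4.
  x = -3: f_y(-3, y) = -6*y**2 + 2*y - 2; no integer root y with |y| ≤ 4.
  x = -2: f_y(-2, y) = -6*y**2 + 2*y; vanishes at y ∈ {0}. (-2, 0): f_x = 0, f = 0 — SINGULAR.
  x = -1: f_y(-1, y) = -6*y**2 + 2*y - 2; no integer root y with |y| ≤ 4.
  x = 0: f_y(0, y) = -6*y**2 + 2*y - 8; no integer root y with |y| ≤ 4.
  x = 1: f_y(1, y) = -6*y**2 + 2*y - 18; no integer root y with |y| ≤ 4.
  x = 2: f_y(2, y) = -6*y**2 + 2*y - 32; no integer root y with |y| ≤ 4.
  x = 3: f_y(3, y) = -6*y**2 + 2*y - 50; no integer root y with |y| ≤ 4.
  x = 4: f_y(4, y) = -6*y**2 + 2*y - 72; no integer root y with |y| ≤ 4.
Only singular point on the grid: (-2, 0).
Classify: substitute x = -2 + u, y = 0 + v and expand: f = -2*u**2*v - u**2 - 2*v**3 + v**2.
No constant or linear terms (consistent with a singular point). Quadratic part: -u**2 + v**2. Cubic part: -2*u**2*v - 2*v**3.
The quadratic part v**2 - u**2 = (v − u)(v + u) splits into two distinct linear factors, so there are two distinct tangent lines y − 0 = ±(x − -2) — this is a node (ordinary double point).
Classification: node.


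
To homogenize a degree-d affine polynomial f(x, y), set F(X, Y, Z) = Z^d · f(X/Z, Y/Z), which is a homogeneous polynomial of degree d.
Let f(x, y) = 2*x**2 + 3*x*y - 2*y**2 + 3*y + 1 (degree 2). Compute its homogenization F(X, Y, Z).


F(X, Y, Z) = 2*X**2 + 3*X*Y - 2*Y**2 + 3*Y*Z + Z**2

deg(f) = 2.
Substitute x = X/Z, y = Y/Z into f, then multiply by Z^2.
  monomial 2·x^2·y^0 ↦ 2·X^2·Y^0·Z^0.
  monomial 3·x^1·y^1 ↦ 3·X^1·Y^1·Z^0.
  monomial -2·x^0·y^2 ↦ -2·X^0·Y^2·Z^0.
  monomial 3·x^0·y^1 ↦ 3·X^0·Y^1·Z^1.
  monomial 1·x^0·y^0 ↦ 1·X^0·Y^0·Z^2.
Collecting: F(X, Y, Z) = 2*X**2 + 3*X*Y - 2*Y**2 + 3*Y*Z + Z**2.


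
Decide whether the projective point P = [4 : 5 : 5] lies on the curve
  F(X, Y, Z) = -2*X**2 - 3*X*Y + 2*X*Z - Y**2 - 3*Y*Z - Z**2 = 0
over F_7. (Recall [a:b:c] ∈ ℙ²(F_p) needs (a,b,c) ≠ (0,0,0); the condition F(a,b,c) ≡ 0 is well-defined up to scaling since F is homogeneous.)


F(4,5,5) ≡ 5 (mod 7); P is NOT on the curve.

Evaluate F(4, 5, 5) term-by-term (mod 7).
  -2*X**2 ↦ -2·16·1·1 = -32
  -3*X*Y ↦ -3·4·5·1 = -60
  2*X*Z ↦ 2·4·1·5 = 40
  -Y**2 ↦ -1·1·25·1 = -25
  -3*Y*Z ↦ -3·1·5·5 = -75
  -Z**2 ↦ -1·1·1·25 = -25
Sum: F(4, 5, 5) = (-32) + (-60) + (40) + (-25) + (-75) + (-25) = -177.
Reducing mod 7: -177 ≡ 5 (mod 7).
Since F(a, b, c) ≡ 5 ≠ 0 (mod 7), P does NOT lie on the curve.


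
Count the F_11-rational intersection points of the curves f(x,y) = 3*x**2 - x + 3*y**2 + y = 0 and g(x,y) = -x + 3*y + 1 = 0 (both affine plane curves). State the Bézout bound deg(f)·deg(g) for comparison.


Common zeros: {(0, 7), (7, 2)}; count = 2; Bézout bound = 2.

deg(f) = 2, deg(g) = 1, so Bézout bound = 2.
Scan x ∈ F_11. For each x, list the y ∈ F_11 with f(x, y) ≡ 0 and those with g(x, y) ≡ 0 (mod 11); the common zeros in that column are the intersection.
  x = 0: f ≡ 0 at y ∈ {0, 7}; g ≡ 0 at y ∈ {7}; common: {7}.
  x = 1: f ≡ 0 at y ∈ ∅; g ≡ 0 at y ∈ {0}; common: ∅.
  x = 2: f ≡ 0 at y ∈ ∅; g ≡ 0 at y ∈ {4}; common: ∅.
  x = 3: f ≡ 0 at y ∈ ∅; g ≡ 0 at y ∈ {8}; common: ∅.
  x = 4: f ≡ 0 at y ∈ {0, 7}; g ≡ 0 at y ∈ {1}; common: ∅.
  x = 5: f ≡ 0 at y ∈ ∅; g ≡ 0 at y ∈ {5}; common: ∅.
  x = 6: f ≡ 0 at y ∈ {3, 4}; g ≡ 0 at y ∈ {9}; common: ∅.
  x = 7: f ≡ 0 at y ∈ {2, 5}; g ≡ 0 at y ∈ {2}; common: {2}.
  x = 8: f ≡ 0 at y ∈ {2, 5}; g ≡ 0 at y ∈ {6}; common: ∅.
  x = 9: f ≡ 0 at y ∈ {3, 4}; g ≡ 0 at y ∈ {10}; common: ∅.
  x = 10: f ≡ 0 at y ∈ ∅; g ≡ 0 at y ∈ {3}; common: ∅.
Collecting: common zeros = {(0, 7), (7, 2)}, so the count is 2.
Comparison with the Bézout bound: 2 ≤ 2 = deg(f)·deg(g), as expected for curves with no common component (the bound is attained).


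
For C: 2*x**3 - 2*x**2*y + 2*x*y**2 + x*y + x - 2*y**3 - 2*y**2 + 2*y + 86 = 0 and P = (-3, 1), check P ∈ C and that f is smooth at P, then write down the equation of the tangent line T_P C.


Tangent line at P: 70*x - 41*y + 251 = 0.

Step 1: f(-3, 1) = 0, so P lies on C.
Step 2: partial derivatives
  f_x(x, y) = 6*x**2 - 4*x*y + 2*y**2 + y + 1, f_y(x, y) = -2*x**2 + 4*x*y + x - 6*y**2 - 4*y + 2.
  f_x(P) = 70, f_y(P) = -41 (gradient nonzero, so P is smooth).
Step 3: tangent line at P: 70·(x − -3) + -41·(y − 1) = 0.
Expanding: 70*x - 41*y + 251 = 0.


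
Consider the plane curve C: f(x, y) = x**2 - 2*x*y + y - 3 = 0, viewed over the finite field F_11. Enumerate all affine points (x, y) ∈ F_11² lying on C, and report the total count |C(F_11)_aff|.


Affine F_11-points: {(0, 3), (1, 9), (2, 4), (3, 10), (4, 5), (5, 0), (6, 0), (6, 1), (6, 2), (6, 3), (6, 4), (6, 5), (6, 6), (6, 7), (6, 8), (6, 9), (6, 10), (7, 1), (8, 7), (9, 2), (10, 8)}; count = 21.

For each of the 121 pairs (x, y) ∈ F_11², evaluate f(x, y) mod 11. Record the zeros.
  x = 0: [0↦8, 1↦9, 2↦10, 3↦0, 4↦1, 5↦2, 6↦3, 7↦4, 8↦5, 9↦6, 10↦7]  zeros at y ∈ {3}
  x = 1: [0↦9, 1↦8, 2↦7, 3↦6, 4↦5, 5↦4, 6↦3, 7↦2, 8↦1, 9↦0, 10↦10]  zeros at y ∈ {9}
  x = 2: [0↦1, 1↦9, 2↦6, 3↦3, 4↦0, 5↦8, 6↦5, 7↦2, 8↦10, 9↦7, 10↦4]  zeros at y ∈ {4}
  x = 3: [0↦6, 1↦1, 2↦7, 3↦2, 4↦8, 5↦3, 6↦9, 7↦4, 8↦10, 9↦5, 10↦0]  zeros at y ∈ {10}
  x = 4: [0↦2, 1↦6, 2↦10, 3↦3, 4↦7, 5↦0, 6↦4, 7↦8, 8↦1, 9↦5, 10↦9]  zeros at y ∈ {5}
  x = 5: [0↦0, 1↦2, 2↦4, 3↦6, 4↦8, 5↦10, 6↦1, 7↦3, 8↦5, 9↦7, 10↦9]  zeros at y ∈ {0}
  x = 6: [0↦0, 1↦0, 2↦0, 3↦0, 4↦0, 5↦0, 6↦0, 7↦0, 8↦0, 9↦0, 10↦0]  zeros at y ∈ {0, 1, 2, 3, 4, 5, 6, 7, 8, 9, 10}
  x = 7: [0↦2, 1↦0, 2↦9, 3↦7, 4↦5, 5↦3, 6↦1, 7↦10, 8↦8, 9↦6, 10↦4]  zeros at y ∈ {1}
  x = 8: [0↦6, 1↦2, 2↦9, 3↦5, 4↦1, 5↦8, 6↦4, 7↦0, 8↦7, 9↦3, 10↦10]  zeros at y ∈ {7}
  x = 9: [0↦1, 1↦6, 2↦0, 3↦5, 4↦10, 5↦4, 6↦9, 7↦3, 8↦8, 9↦2, 10↦7]  zeros at y ∈ {2}
  x = 10: [0↦9, 1↦1, 2↦4, 3↦7, 4↦10, 5↦2, 6↦5, 7↦8, 8↦0, 9↦3, 10↦6]  zeros at y ∈ {8}
Collecting zeros: affine points = {(0, 3), (1, 9), (2, 4), (3, 10), (4, 5), (5, 0), (6, 0), (6, 1), (6, 2), (6, 3), (6, 4), (6, 5), (6, 6), (6, 7), (6, 8), (6, 9), (6, 10), (7, 1), (8, 7), (9, 2), (10, 8)}.
Total count |C(F_11)_aff| = 21.


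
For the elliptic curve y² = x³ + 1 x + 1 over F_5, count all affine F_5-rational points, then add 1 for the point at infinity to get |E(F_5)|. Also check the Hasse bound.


Affine points = {(0, 1), (0, 4), (2, 1), (2, 4), (3, 1), (3, 4), (4, 2), (4, 3)}; affine count = 8; |E(F_5)| = 9.

Discriminant check: Δ ∝ 4a³ + 27b² = 4·1³ + 27·1² = 4·1 + 27·1 ≡ 1 (mod 5). Nonzero ⇒ E is nonsingular.
For each x ∈ F_5, compute rhs = x³ + 1·x + 1 mod 5, then count y ∈ F_5 with y² ≡ rhs.
  x = 0: rhs = 1, matching y values: 1, 4 (2 points).
  x = 1: rhs = 3, matching y values: none (0 points).
  x = 2: rhs = 1, matching y values: 1, 4 (2 points).
  x = 3: rhs = 1, matching y values: 1, 4 (2 points).
  x = 4: rhs = 4, matching y values: 2, 3 (2 points).
Total affine count: 8.
Full point count |E(F_5)| = 8 + 1 = 9.
Hasse bound: |9 − (5+1)| = |3| = 3 ≤ 2√5 ≈ 4.4721 ✓.


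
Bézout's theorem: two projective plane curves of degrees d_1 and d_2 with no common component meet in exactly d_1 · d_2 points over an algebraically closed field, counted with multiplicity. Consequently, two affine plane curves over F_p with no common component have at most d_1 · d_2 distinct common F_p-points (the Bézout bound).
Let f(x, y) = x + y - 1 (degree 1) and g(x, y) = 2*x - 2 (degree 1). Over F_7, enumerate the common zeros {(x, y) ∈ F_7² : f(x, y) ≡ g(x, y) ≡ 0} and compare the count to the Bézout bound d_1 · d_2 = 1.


Common zeros: {(1, 0)}; count = 1; Bézout bound = 1.

deg(f) = 1, deg(g) = 1, so Bézout bound = 1.
Scan x ∈ F_7. For each x, list the y ∈ F_7 with f(x, y) ≡ 0 and those with g(x, y) ≡ 0 (mod 7); the common zeros in that column are the intersection.
  x = 0: f ≡ 0 at y ∈ {1}; g ≡ 0 at y ∈ ∅; common: ∅.
  x = 1: f ≡ 0 at y ∈ {0}; g ≡ 0 at y ∈ {0, 1, 2, 3, 4, 5, 6}; common: {0}.
  x = 2: f ≡ 0 at y ∈ {6}; g ≡ 0 at y ∈ ∅; common: ∅.
  x = 3: f ≡ 0 at y ∈ {5}; g ≡ 0 at y ∈ ∅; common: ∅.
  x = 4: f ≡ 0 at y ∈ {4}; g ≡ 0 at y ∈ ∅; common: ∅.
  x = 5: f ≡ 0 at y ∈ {3}; g ≡ 0 at y ∈ ∅; common: ∅.
  x = 6: f ≡ 0 at y ∈ {2}; g ≡ 0 at y ∈ ∅; common: ∅.
Collecting: common zeros = {(1, 0)}, so the count is 1.
Comparison with the Bézout bound: 1 ≤ 1 = deg(f)·deg(g), as expected for curves with no common component (the bound is attained).


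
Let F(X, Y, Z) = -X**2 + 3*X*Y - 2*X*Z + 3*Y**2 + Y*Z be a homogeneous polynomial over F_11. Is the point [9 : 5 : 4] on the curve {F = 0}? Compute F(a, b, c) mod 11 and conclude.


F(9,5,4) ≡ 0 (mod 11); P is on the curve.

Evaluate F(9, 5, 4) term-by-term (mod 11).
  -X**2 ↦ -1·81·1·1 = -81
  3*X*Y ↦ 3·9·5·1 = 135
  -2*X*Z ↦ -2·9·1·4 = -72
  3*Y**2 ↦ 3·1·25·1 = 75
  Y*Z ↦ 1·1·5·4 = 20
Sum: F(9, 5, 4) = (-81) + (135) + (-72) + (75) + (20) = 77.
Reducing mod 11: 77 ≡ 0 (mod 11).
Since F(a, b, c) ≡ 0 (mod 11), P lies on the curve.


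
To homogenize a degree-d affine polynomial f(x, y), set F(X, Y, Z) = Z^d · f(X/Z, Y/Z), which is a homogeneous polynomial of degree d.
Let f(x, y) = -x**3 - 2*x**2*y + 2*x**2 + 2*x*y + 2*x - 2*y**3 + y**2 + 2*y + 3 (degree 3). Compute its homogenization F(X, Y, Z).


F(X, Y, Z) = -X**3 - 2*X**2*Y + 2*X**2*Z + 2*X*Y*Z + 2*X*Z**2 - 2*Y**3 + Y**2*Z + 2*Y*Z**2 + 3*Z**3

deg(f) = 3.
Substitute x = X/Z, y = Y/Z into f, then multiply by Z^3.
  monomial -1·x^3·y^0 ↦ -1·X^3·Y^0·Z^0.
  monomial -2·x^2·y^1 ↦ -2·X^2·Y^1·Z^0.
  monomial 2·x^2·y^0 ↦ 2·X^2·Y^0·Z^1.
  monomial 2·x^1·y^1 ↦ 2·X^1·Y^1·Z^1.
  monomial 2·x^1·y^0 ↦ 2·X^1·Y^0·Z^2.
  monomial -2·x^0·y^3 ↦ -2·X^0·Y^3·Z^0.
  monomial 1·x^0·y^2 ↦ 1·X^0·Y^2·Z^1.
  monomial 2·x^0·y^1 ↦ 2·X^0·Y^1·Z^2.
  monomial 3·x^0·y^0 ↦ 3·X^0·Y^0·Z^3.
Collecting: F(X, Y, Z) = -X**3 - 2*X**2*Y + 2*X**2*Z + 2*X*Y*Z + 2*X*Z**2 - 2*Y**3 + Y**2*Z + 2*Y*Z**2 + 3*Z**3.


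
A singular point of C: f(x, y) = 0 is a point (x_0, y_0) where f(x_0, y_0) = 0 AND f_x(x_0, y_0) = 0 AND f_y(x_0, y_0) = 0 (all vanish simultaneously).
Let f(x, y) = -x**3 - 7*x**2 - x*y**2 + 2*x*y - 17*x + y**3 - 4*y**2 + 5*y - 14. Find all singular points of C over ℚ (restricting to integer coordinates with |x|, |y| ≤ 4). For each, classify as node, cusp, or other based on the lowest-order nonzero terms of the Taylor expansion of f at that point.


Singular points: {(-2, 1)}; classification: node.

Compute partial derivatives:
  f_x = -3*x**2 - 14*x - y**2 + 2*y - 17.
  f_y = -2*x*y + 2*x + 3*y**2 - 8*y + 5.
Scan x_0 ∈ {−4, ..., 4}. For each x_0, f_y(x_0, y) is a polynomial in y; find its integer roots y ∈ {−4, ..., 4}, then test f_x and f at those candidates.
  x = -4: f_y(-4, y) = 3*y**2 - 3; vanishes at y ∈ {-1, 1}. (-4, -1): f_x = -12 ≠ 0; (-4, 1): f_x = -8 ≠ 0.
  x = -3: f_y(-3, y) = 3*y**2 - 2*y - 1; vanishes at y ∈ {1}. (-3, 1): f_x = -1 ≠ 0.
  x = -2: f_y(-2, y) = 3*y**2 - 4*y + 1; vanishes at y ∈ {1}. (-2, 1): f_x = 0, f = 0 — SINGULAR.
  x = -1: f_y(-1, y) = 3*y**2 - 6*y + 3; vanishes at y ∈ {1}. (-1, 1): f_x = -5 ≠ 0.
  x = 0: f_y(0, y) = 3*y**2 - 8*y + 5; vanishes at y ∈ {1}. (0, 1): f_x = -16 ≠ 0.
  x = 1: f_y(1, y) = 3*y**2 - 10*y + 7; vanishes at y ∈ {1}. (1, 1): f_x = -33 ≠ 0.
  x = 2: f_y(2, y) = 3*y**2 - 12*y + 9; vanishes at y ∈ {1, 3}. (2, 1): f_x = -56 ≠ 0; (2, 3): f_x = -60 ≠ 0.
  x = 3: f_y(3, y) = 3*y**2 - 14*y + 11; vanishes at y ∈ {1}. (3, 1): f_x = -85 ≠ 0.
  x = 4: f_y(4, y) = 3*y**2 - 16*y + 13; vanishes at y ∈ {1}. (4, 1): f_x = -120 ≠ 0.
Only singular point on the grid: (-2, 1).
Classify: substitute x = -2 + u, y = 1 + v and expand: f = -u**3 - u**2 - u*v**2 + v**3 + v**2.
No constant or linear terms (consistent with a singular point). Quadratic part: -u**2 + v**2. Cubic part: -u**3 - u*v**2 + v**3.
The quadratic part v**2 - u**2 = (v − u)(v + u) splits into two distinct linear factors, so there are two distinct tangent lines y − 1 = ±(x − -2) — this is a node (ordinary double point).
Classification: node.


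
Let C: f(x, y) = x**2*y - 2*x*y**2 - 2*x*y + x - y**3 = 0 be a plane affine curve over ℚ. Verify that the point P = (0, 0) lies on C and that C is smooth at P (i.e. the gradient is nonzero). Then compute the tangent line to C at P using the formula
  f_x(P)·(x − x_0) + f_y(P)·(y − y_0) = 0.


Tangent line at P: x = 0.

Step 1: f(0, 0) = 0, so P lies on C.
Step 2: partial derivatives
  f_x(x, y) = 2*x*y - 2*y**2 - 2*y + 1, f_y(x, y) = x**2 - 4*x*y - 2*x - 3*y**2.
  f_x(P) = 1, f_y(P) = 0 (gradient nonzero, so P is smooth).
Step 3: tangent line at P: 1·(x − 0) + 0·(y − 0) = 0.
Expanding: x = 0.


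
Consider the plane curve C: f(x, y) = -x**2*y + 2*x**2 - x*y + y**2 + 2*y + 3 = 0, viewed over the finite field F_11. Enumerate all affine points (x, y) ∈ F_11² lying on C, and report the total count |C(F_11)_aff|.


Affine F_11-points: {(0, 2), (0, 7), (2, 0), (2, 4), (3, 3), (3, 7), (5, 3), (7, 4), (7, 6), (8, 6), (8, 9), (9, 0)}; count = 12.

For each of the 121 pairs (x, y) ∈ F_11², evaluate f(x, y) mod 11. Record the zeros.
  x = 0: [0↦3, 1↦6, 2↦0, 3↦7, 4↦5, 5↦5, 6↦7, 7↦0, 8↦6, 9↦3, 10↦2]  zeros at y ∈ {2, 7}
  x = 1: [0↦5, 1↦6, 2↦9, 3↦3, 4↦10, 5↦8, 6↦8, 7↦10, 8↦3, 9↦9, 10↦6]  zeros at y ∈ ∅
  x = 2: [0↦0, 1↦8, 2↦7, 3↦8, 4↦0, 5↦5, 6↦1, 7↦10, 8↦10, 9↦1, 10↦5]  zeros at y ∈ {0, 4}
  x = 3: [0↦10, 1↦1, 2↦5, 3↦0, 4↦8, 5↦7, 6↦8, 7↦0, 8↦5, 9↦1, 10↦10]  zeros at y ∈ {3, 7}
  x = 4: [0↦2, 1↦7, 2↦3, 3↦1, 4↦1, 5↦3, 6↦7, 7↦2, 8↦10, 9↦9, 10↦10]  zeros at y ∈ ∅
  x = 5: [0↦9, 1↦4, 2↦1, 3↦0, 4↦1, 5↦4, 6↦9, 7↦5, 8↦3, 9↦3, 10↦5]  zeros at y ∈ {3}
  x = 6: [0↦9, 1↦3, 2↦10, 3↦8, 4↦8, 5↦10, 6↦3, 7↦9, 8↦6, 9↦5, 10↦6]  zeros at y ∈ ∅
  x = 7: [0↦2, 1↦4, 2↦8, 3↦3, 4↦0, 5↦10, 6↦0, 7↦3, 8↦8, 9↦4, 10↦2]  zeros at y ∈ {4, 6}
  x = 8: [0↦10, 1↦7, 2↦6, 3↦7, 4↦10, 5↦4, 6↦0, 7↦9, 8↦9, 9↦0, 10↦4]  zeros at y ∈ {6, 9}
  x = 9: [0↦0, 1↦1, 2↦4, 3↦9, 4↦5, 5↦3, 6↦3, 7↦5, 8↦9, 9↦4, 10↦1]  zeros at y ∈ {0}
  x = 10: [0↦5, 1↦8, 2↦2, 3↦9, 4↦7, 5↦7, 6↦9, 7↦2, 8↦8, 9↦5, 10↦4]  zeros at y ∈ ∅
Collecting zeros: affine points = {(0, 2), (0, 7), (2, 0), (2, 4), (3, 3), (3, 7), (5, 3), (7, 4), (7, 6), (8, 6), (8, 9), (9, 0)}.
Total count |C(F_11)_aff| = 12.


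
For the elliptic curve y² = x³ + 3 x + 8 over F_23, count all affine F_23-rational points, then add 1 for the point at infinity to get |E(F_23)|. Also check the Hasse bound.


Affine points = {(0, 10), (0, 13), (1, 9), (1, 14), (6, 9), (6, 14), (7, 2), (7, 21), (10, 7), (10, 16), (12, 1), (12, 22), (13, 6), (13, 17), (15, 1), (15, 22), (16, 9), (16, 14), (17, 2), (17, 21), (18, 11), (18, 12), (19, 1), (19, 22), (20, 8), (20, 15), (22, 2), (22, 21)}; affine count = 28; |E(F_23)| = 29.

Discriminant check: Δ ∝ 4a³ + 27b² = 4·3³ + 27·8² = 4·27 + 27·64 ≡ 19 (mod 23). Nonzero ⇒ E is nonsingular.
For each x ∈ F_23, compute rhs = x³ + 3·x + 8 mod 23, then count y ∈ F_23 with y² ≡ rhs.
  x = 0: rhs = 8, matching y values: 10, 13 (2 points).
  x = 1: rhs = 12, matching y values: 9, 14 (2 points).
  x = 2: rhs = 22, matching y values: none (0 points).
  x = 3: rhs = 21, matching y values: none (0 points).
  x = 4: rhs = 15, matching y values: none (0 points).
  x = 5: rhs = 10, matching y values: none (0 points).
  x = 6: rhs = 12, matching y values: 9, 14 (2 points).
  x = 7: rhs = 4, matching y values: 2, 21 (2 points).
  x = 8: rhs = 15, matching y values: none (0 points).
  x = 9: rhs = 5, matching y values: none (0 points).
  x = 10: rhs = 3, matching y values: 7, 16 (2 points).
  x = 11: rhs = 15, matching y values: none (0 points).
  x = 12: rhs = 1, matching y values: 1, 22 (2 points).
  x = 13: rhs = 13, matching y values: 6, 17 (2 points).
  x = 14: rhs = 11, matching y values: none (0 points).
  x = 15: rhs = 1, matching y values: 1, 22 (2 points).
  x = 16: rhs = 12, matching y values: 9, 14 (2 points).
  x = 17: rhs = 4, matching y values: 2, 21 (2 points).
  x = 18: rhs = 6, matching y values: 11, 12 (2 points).
  x = 19: rhs = 1, matching y values: 1, 22 (2 points).
  x = 20: rhs = 18, matching y values: 8, 15 (2 points).
  x = 21: rhs = 17, matching y values: none (0 points).
  x = 22: rhs = 4, matching y values: 2, 21 (2 points).
Total affine count: 28.
Full point count |E(F_23)| = 28 + 1 = 29.
Hasse bound: |29 − (23+1)| = |5| = 5 ≤ 2√23 ≈ 9.5917 ✓.


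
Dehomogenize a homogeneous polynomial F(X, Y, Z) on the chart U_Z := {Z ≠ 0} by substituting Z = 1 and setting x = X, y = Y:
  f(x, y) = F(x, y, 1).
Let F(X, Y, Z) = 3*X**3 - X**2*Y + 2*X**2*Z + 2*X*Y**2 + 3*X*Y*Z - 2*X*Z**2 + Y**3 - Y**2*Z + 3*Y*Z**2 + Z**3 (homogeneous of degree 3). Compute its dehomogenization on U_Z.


f(x, y) = 3*x**3 - x**2*y + 2*x**2 + 2*x*y**2 + 3*x*y - 2*x + y**3 - y**2 + 3*y + 1

On U_Z we set Z = 1. Each monomial c·X^i·Y^j·Z^k in F becomes c·x^i·y^j·1^k = c·x^i·y^j.
Substituting Z = 1: F(X, Y, 1) = 3*x**3 - x**2*y + 2*x**2 + 2*x*y**2 + 3*x*y - 2*x + y**3 - y**2 + 3*y + 1.
Note: deg(f) ≤ deg(F) = 3; strict inequality happens when F is divisible by Z (lost terms).


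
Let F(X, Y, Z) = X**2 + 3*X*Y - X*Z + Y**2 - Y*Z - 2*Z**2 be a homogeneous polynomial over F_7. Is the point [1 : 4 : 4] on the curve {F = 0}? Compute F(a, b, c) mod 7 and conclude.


F(1,4,4) ≡ 5 (mod 7); P is NOT on the curve.

Evaluate F(1, 4, 4) term-by-term (mod 7).
  X**2 ↦ 1·1·1·1 = 1
  3*X*Y ↦ 3·1·4·1 = 12
  -X*Z ↦ -1·1·1·4 = -4
  Y**2 ↦ 1·1·16·1 = 16
  -Y*Z ↦ -1·1·4·4 = -16
  -2*Z**2 ↦ -2·1·1·16 = -32
Sum: F(1, 4, 4) = (1) + (12) + (-4) + (16) + (-16) + (-32) = -23.
Reducing mod 7: -23 ≡ 5 (mod 7).
Since F(a, b, c) ≡ 5 ≠ 0 (mod 7), P does NOT lie on the curve.


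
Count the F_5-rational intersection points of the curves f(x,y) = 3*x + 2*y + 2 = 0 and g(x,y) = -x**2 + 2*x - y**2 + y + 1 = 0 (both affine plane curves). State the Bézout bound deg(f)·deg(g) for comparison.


Common zeros: ∅; count = 0; Bézout bound = 2.

deg(f) = 1, deg(g) = 2, so Bézout bound = 2.
Scan x ∈ F_5. For each x, list the y ∈ F_5 with f(x, y) ≡ 0 and those with g(x, y) ≡ 0 (mod 5); the common zeros in that column are the intersection.
  x = 0: f ≡ 0 at y ∈ {4}; g ≡ 0 at y ∈ {3}; common: ∅.
  x = 1: f ≡ 0 at y ∈ {0}; g ≡ 0 at y ∈ {2, 4}; common: ∅.
  x = 2: f ≡ 0 at y ∈ {1}; g ≡ 0 at y ∈ {3}; common: ∅.
  x = 3: f ≡ 0 at y ∈ {2}; g ≡ 0 at y ∈ ∅; common: ∅.
  x = 4: f ≡ 0 at y ∈ {3}; g ≡ 0 at y ∈ ∅; common: ∅.
Collecting: common zeros = ∅, so the count is 0.
Comparison with the Bézout bound: 0 ≤ 2 = deg(f)·deg(g), as expected for curves with no common component (the affine F_5-count falls short of the bound because intersections may lie at infinity, over extension fields, or carry multiplicity).


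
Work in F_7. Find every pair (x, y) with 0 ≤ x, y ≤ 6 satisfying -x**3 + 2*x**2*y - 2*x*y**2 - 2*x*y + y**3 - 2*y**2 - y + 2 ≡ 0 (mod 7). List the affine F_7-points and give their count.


Affine F_7-points: {(0, 1), (0, 2), (0, 6), (1, 5), (3, 1), (4, 3), (5, 6), (6, 1)}; count = 8.

For each of the 49 pairs (x, y) ∈ F_7², evaluate f(x, y) mod 7. Record the zeros.
  x = 0: [0↦2, 1↦0, 2↦0, 3↦1, 4↦2, 5↦2, 6↦0]  zeros at y ∈ {1, 2, 6}
  x = 1: [0↦1, 1↦4, 2↦5, 3↦3, 4↦4, 5↦0, 6↦4]  zeros at y ∈ {5}
  x = 2: [0↦1, 1↦6, 2↦5, 3↦4, 4↦2, 5↦5, 6↦5]  zeros at y ∈ ∅
  x = 3: [0↦3, 1↦0, 2↦1, 3↦5, 4↦4, 5↦4, 6↦4]  zeros at y ∈ {1}
  x = 4: [0↦1, 1↦1, 2↦1, 3↦0, 4↦4, 5↦5, 6↦2]  zeros at y ∈ {3}
  x = 5: [0↦3, 1↦3, 2↦6, 3↦4, 4↦3, 5↦2, 6↦0]  zeros at y ∈ {6}
  x = 6: [0↦3, 1↦0, 2↦3, 3↦4, 4↦2, 5↦3, 6↦6]  zeros at y ∈ {1}
Collecting zeros: affine points = {(0, 1), (0, 2), (0, 6), (1, 5), (3, 1), (4, 3), (5, 6), (6, 1)}.
Total count |C(F_7)_aff| = 8.


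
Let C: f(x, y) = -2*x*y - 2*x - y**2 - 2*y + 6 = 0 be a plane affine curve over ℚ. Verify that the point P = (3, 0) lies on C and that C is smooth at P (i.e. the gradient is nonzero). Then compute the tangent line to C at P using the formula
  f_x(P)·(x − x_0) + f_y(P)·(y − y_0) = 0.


Tangent line at P: -2*x - 8*y + 6 = 0.

Step 1: f(3, 0) = 0, so P lies on C.
Step 2: partial derivatives
  f_x(x, y) = -2*y - 2, f_y(x, y) = -2*x - 2*y - 2.
  f_x(P) = -2, f_y(P) = -8 (gradient nonzero, so P is smooth).
Step 3: tangent line at P: -2·(x − 3) + -8·(y − 0) = 0.
Expanding: -2*x - 8*y + 6 = 0.


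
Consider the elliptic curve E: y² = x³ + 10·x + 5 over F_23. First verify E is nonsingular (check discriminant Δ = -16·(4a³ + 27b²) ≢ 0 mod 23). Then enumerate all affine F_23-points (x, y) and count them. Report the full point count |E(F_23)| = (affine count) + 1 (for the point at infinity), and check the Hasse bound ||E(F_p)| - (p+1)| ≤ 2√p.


Affine points = {(1, 4), (1, 19), (3, 4), (3, 19), (7, 2), (7, 21), (10, 1), (10, 22), (12, 6), (12, 17), (13, 3), (13, 20), (16, 11), (16, 12), (19, 4), (19, 19), (21, 0)}; affine count = 17; |E(F_23)| = 18.

Discriminant check: Δ ∝ 4a³ + 27b² = 4·10³ + 27·5² = 4·1000 + 27·25 ≡ 6 (mod 23). Nonzero ⇒ E is nonsingular.
For each x ∈ F_23, compute rhs = x³ + 10·x + 5 mod 23, then count y ∈ F_23 with y² ≡ rhs.
  x = 0: rhs = 5, matching y values: none (0 points).
  x = 1: rhs = 16, matching y values: 4, 19 (2 points).
  x = 2: rhs = 10, matching y values: none (0 points).
  x = 3: rhs = 16, matching y values: 4, 19 (2 points).
  x = 4: rhs = 17, matching y values: none (0 points).
  x = 5: rhs = 19, matching y values: none (0 points).
  x = 6: rhs = 5, matching y values: none (0 points).
  x = 7: rhs = 4, matching y values: 2, 21 (2 points).
  x = 8: rhs = 22, matching y values: none (0 points).
  x = 9: rhs = 19, matching y values: none (0 points).
  x = 10: rhs = 1, matching y values: 1, 22 (2 points).
  x = 11: rhs = 20, matching y values: none (0 points).
  x = 12: rhs = 13, matching y values: 6, 17 (2 points).
  x = 13: rhs = 9, matching y values: 3, 20 (2 points).
  x = 14: rhs = 14, matching y values: none (0 points).
  x = 15: rhs = 11, matching y values: none (0 points).
  x = 16: rhs = 6, matching y values: 11, 12 (2 points).
  x = 17: rhs = 5, matching y values: none (0 points).
  x = 18: rhs = 14, matching y values: none (0 points).
  x = 19: rhs = 16, matching y values: 4, 19 (2 points).
  x = 20: rhs = 17, matching y values: none (0 points).
  x = 21: rhs = 0, matching y values: 0 (1 points).
  x = 22: rhs = 17, matching y values: none (0 points).
Total affine count: 17.
Full point count |E(F_23)| = 17 + 1 = 18.
Hasse bound: |18 − (23+1)| = |-6| = 6 ≤ 2√23 ≈ 9.5917 ✓.


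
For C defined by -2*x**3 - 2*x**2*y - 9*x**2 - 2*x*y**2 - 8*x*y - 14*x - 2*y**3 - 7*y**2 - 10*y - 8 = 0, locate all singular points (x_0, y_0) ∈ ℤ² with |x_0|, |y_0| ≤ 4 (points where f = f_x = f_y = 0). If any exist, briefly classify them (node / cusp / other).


Singular points: {(-1, -1)}; classification: node.

Compute partial derivatives:
  f_x = -6*x**2 - 4*x*y - 18*x - 2*y**2 - 8*y - 14.
  f_y = -2*x**2 - 4*x*y - 8*x - 6*y**2 - 14*y - 10.
Scan x_0 ∈ {−4, ..., 4}. For each x_0, f_y(x_0, y) is a polynomial in y; find its integer roots y ∈ {−4, ..., 4}, then test f_x and f at those candidates.
  x = -4: f_y(-4, y) = -6*y**2 + 2*y - 10; no integer root y with |y| ≤ 4.
  x = -3: f_y(-3, y) = -6*y**2 - 2*y - 4; no integer root y with |y| ≤ 4.
  x = -2: f_y(-2, y) = -6*y**2 - 6*y - 2; no integer root y with |y| ≤ 4.
  x = -1: f_y(-1, y) = -6*y**2 - 10*y - 4; vanishes at y ∈ {-1}. (-1, -1): f_x = 0, f = 0 — SINGULAR.
  x = 0: f_y(0, y) = -6*y**2 - 14*y - 10; no integer root y with |y| ≤ 4.
  x = 1: f_y(1, y) = -6*y**2 - 18*y - 20; no integer root y with |y| ≤ 4.
  x = 2: f_y(2, y) = -6*y**2 - 22*y - 34; no integer root y with |y| ≤ 4.
  x = 3: f_y(3, y) = -6*y**2 - 26*y - 52; no integer root y with |y| ≤ 4.
  x = 4: f_y(4, y) = -6*y**2 - 30*y - 74; no integer root y with |y| ≤ 4.
Only singular point on the grid: (-1, -1).
Classify: substitute x = -1 + u, y = -1 + v and expand: f = -2*u**3 - 2*u**2*v - u**2 - 2*u*v**2 - 2*v**3 + v**2.
No constant or linear terms (consistent with a singular point). Quadratic part: -u**2 + v**2. Cubic part: -2*u**3 - 2*u**2*v - 2*u*v**2 - 2*v**3.
The quadratic part v**2 - u**2 = (v − u)(v + u) splits into two distinct linear factors, so there are two distinct tangent lines y − -1 = ±(x − -1) — this is a node (ordinary double point).
Classification: node.
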